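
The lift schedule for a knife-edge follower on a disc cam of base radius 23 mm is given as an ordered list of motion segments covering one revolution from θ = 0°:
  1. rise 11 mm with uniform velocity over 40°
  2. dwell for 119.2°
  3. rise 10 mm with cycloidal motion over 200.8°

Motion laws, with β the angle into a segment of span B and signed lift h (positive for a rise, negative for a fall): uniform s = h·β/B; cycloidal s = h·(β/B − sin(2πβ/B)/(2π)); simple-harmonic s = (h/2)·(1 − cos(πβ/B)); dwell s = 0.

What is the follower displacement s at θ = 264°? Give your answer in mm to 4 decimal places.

seg 1 [0°–40°] uniform, h=11: full span → s += 11 → s = 11.0000
seg 2 [40°–159.2°] dwell: s stays 11.0000
seg 3 [159.2°–360°] cycloidal, h=10: θ=264° here. β=104.8, B=200.8. 10·(0.5219 − sin(2π·0.5219)/(2π)) = 5.4376 → s = 16.4376

16.4376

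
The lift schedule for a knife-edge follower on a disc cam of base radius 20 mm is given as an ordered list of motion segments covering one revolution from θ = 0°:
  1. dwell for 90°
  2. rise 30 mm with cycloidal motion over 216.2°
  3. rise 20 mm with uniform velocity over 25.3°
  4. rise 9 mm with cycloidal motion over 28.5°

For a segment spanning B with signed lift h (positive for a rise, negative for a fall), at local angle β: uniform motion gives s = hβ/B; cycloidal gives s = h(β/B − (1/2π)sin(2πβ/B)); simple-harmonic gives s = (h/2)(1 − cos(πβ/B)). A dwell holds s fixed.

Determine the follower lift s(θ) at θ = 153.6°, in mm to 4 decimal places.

seg 1 [0°–90°] dwell: s stays 0.0000
seg 2 [90°–306.2°] cycloidal, h=30: θ=153.6° here. β=63.6, B=216.2. 30·(0.2942 − sin(2π·0.2942)/(2π)) = 4.2332 → s = 4.2332

4.2332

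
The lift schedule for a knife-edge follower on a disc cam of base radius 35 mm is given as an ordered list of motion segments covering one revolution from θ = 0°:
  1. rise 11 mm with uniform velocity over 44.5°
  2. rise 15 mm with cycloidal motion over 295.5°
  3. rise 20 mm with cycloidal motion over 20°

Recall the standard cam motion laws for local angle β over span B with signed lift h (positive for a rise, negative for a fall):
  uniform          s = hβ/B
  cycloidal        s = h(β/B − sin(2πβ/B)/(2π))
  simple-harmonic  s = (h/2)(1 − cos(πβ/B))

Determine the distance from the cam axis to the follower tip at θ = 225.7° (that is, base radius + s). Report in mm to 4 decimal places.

seg 1 [0°–44.5°] uniform, h=11: full span → s += 11 → s = 11.0000
seg 2 [44.5°–340°] cycloidal, h=15: θ=225.7° here. β=181.2, B=295.5. 15·(0.6132 − sin(2π·0.6132)/(2π)) = 10.7564 → s = 21.7564
radial distance = base radius + s = 35 + 21.7564 = 56.7564

56.7564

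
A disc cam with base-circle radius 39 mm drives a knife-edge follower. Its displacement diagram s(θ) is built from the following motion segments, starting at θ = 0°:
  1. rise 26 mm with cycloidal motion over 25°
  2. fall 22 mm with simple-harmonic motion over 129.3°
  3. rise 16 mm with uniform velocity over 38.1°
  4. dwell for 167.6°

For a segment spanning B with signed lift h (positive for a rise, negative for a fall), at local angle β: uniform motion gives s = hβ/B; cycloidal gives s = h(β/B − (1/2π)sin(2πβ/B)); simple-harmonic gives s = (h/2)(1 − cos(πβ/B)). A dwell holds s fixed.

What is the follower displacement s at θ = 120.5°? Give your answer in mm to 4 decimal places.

seg 1 [0°–25°] cycloidal, h=26: full span → s += 26 → s = 26.0000
seg 2 [25°–154.3°] simple-harmonic, h=-22: θ=120.5° here. β=95.5, B=129.3. -22/2·(1 − cos(π·0.7386)) = -18.4945 → s = 7.5055

7.5055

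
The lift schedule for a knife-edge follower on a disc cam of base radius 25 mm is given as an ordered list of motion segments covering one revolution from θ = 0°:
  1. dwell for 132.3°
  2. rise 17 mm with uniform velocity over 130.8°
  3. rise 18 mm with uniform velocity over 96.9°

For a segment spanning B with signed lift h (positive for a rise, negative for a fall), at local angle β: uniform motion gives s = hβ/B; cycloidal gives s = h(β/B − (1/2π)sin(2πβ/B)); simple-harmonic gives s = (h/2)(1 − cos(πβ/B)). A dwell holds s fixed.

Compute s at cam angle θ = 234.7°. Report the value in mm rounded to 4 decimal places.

seg 1 [0°–132.3°] dwell: s stays 0.0000
seg 2 [132.3°–263.1°] uniform, h=17: θ=234.7° here. β=102.4, B=130.8. 17·102.4/130.8 = 13.3089 → s = 13.3089

13.3089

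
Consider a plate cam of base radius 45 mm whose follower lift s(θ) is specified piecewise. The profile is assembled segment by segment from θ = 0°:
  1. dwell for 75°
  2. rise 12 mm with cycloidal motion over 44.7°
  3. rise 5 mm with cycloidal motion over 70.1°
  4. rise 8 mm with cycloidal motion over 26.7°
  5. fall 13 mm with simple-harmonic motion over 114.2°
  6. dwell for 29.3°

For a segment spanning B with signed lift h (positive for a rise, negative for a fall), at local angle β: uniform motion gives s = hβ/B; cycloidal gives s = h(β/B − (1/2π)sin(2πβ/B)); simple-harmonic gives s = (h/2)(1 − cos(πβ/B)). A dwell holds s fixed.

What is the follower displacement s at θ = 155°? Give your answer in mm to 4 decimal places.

seg 1 [0°–75°] dwell: s stays 0.0000
seg 2 [75°–119.7°] cycloidal, h=12: full span → s += 12 → s = 12.0000
seg 3 [119.7°–189.8°] cycloidal, h=5: θ=155° here. β=35.3, B=70.1. 5·(0.5036 − sin(2π·0.5036)/(2π)) = 2.5357 → s = 14.5357

14.5357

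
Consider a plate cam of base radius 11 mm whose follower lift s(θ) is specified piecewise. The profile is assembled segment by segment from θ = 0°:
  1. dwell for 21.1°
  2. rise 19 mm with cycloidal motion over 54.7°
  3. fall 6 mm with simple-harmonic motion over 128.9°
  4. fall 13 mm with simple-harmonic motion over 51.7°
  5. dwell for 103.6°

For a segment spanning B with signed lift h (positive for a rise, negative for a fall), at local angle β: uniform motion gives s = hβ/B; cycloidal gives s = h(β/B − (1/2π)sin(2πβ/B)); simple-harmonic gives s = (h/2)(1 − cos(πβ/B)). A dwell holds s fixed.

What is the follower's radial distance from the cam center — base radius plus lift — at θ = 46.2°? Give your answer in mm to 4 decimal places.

seg 1 [0°–21.1°] dwell: s stays 0.0000
seg 2 [21.1°–75.8°] cycloidal, h=19: θ=46.2° here. β=25.1, B=54.7. 19·(0.4589 − sin(2π·0.4589)/(2π)) = 7.9456 → s = 7.9456
radial distance = base radius + s = 11 + 7.9456 = 18.9456

18.9456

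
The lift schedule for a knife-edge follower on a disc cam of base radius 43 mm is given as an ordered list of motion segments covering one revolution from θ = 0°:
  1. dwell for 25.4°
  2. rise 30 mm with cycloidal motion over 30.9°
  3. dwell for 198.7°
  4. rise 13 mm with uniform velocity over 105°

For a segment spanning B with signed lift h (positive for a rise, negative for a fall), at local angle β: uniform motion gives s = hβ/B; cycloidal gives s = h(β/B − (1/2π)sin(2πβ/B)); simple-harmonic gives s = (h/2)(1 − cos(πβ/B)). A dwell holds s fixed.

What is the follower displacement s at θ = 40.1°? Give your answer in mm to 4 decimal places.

seg 1 [0°–25.4°] dwell: s stays 0.0000
seg 2 [25.4°–56.3°] cycloidal, h=30: θ=40.1° here. β=14.7, B=30.9. 30·(0.4757 − sin(2π·0.4757)/(2π)) = 13.5465 → s = 13.5465

13.5465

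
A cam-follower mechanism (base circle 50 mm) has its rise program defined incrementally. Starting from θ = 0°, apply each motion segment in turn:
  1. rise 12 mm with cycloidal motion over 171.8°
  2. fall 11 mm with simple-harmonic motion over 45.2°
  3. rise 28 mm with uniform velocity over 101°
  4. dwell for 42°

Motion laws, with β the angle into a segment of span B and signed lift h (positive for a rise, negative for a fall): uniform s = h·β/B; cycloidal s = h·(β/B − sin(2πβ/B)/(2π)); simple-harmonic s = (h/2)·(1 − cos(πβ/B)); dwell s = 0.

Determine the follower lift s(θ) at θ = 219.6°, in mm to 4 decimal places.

seg 1 [0°–171.8°] cycloidal, h=12: full span → s += 12 → s = 12.0000
seg 2 [171.8°–217°] simple-harmonic, h=-11: full span → s += -11 → s = 1.0000
seg 3 [217°–318°] uniform, h=28: θ=219.6° here. β=2.6, B=101. 28·2.6/101 = 0.7208 → s = 1.7208

1.7208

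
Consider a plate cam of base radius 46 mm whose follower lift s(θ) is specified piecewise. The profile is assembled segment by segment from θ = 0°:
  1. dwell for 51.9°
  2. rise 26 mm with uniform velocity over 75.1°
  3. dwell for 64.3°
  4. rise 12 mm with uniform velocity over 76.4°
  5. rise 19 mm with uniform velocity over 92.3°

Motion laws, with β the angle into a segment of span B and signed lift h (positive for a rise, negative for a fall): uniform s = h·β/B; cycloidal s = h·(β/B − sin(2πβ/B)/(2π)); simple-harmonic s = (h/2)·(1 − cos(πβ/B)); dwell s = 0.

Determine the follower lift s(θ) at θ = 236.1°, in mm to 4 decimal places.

seg 1 [0°–51.9°] dwell: s stays 0.0000
seg 2 [51.9°–127°] uniform, h=26: full span → s += 26 → s = 26.0000
seg 3 [127°–191.3°] dwell: s stays 26.0000
seg 4 [191.3°–267.7°] uniform, h=12: θ=236.1° here. β=44.8, B=76.4. 12·44.8/76.4 = 7.0366 → s = 33.0366

33.0366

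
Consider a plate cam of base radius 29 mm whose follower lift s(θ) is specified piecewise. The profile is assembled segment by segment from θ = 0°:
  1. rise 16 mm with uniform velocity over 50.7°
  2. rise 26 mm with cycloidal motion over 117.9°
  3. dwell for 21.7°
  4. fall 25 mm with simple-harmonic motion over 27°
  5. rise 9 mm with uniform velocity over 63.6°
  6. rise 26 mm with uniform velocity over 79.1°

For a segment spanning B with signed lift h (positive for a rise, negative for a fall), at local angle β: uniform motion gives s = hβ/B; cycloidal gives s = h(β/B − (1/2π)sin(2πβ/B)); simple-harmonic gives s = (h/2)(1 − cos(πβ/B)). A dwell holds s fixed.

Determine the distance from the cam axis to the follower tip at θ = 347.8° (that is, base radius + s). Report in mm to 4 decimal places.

seg 1 [0°–50.7°] uniform, h=16: full span → s += 16 → s = 16.0000
seg 2 [50.7°–168.6°] cycloidal, h=26: full span → s += 26 → s = 42.0000
seg 3 [168.6°–190.3°] dwell: s stays 42.0000
seg 4 [190.3°–217.3°] simple-harmonic, h=-25: full span → s += -25 → s = 17.0000
seg 5 [217.3°–280.9°] uniform, h=9: full span → s += 9 → s = 26.0000
seg 6 [280.9°–360°] uniform, h=26: θ=347.8° here. β=66.9, B=79.1. 26·66.9/79.1 = 21.9899 → s = 47.9899
radial distance = base radius + s = 29 + 47.9899 = 76.9899

76.9899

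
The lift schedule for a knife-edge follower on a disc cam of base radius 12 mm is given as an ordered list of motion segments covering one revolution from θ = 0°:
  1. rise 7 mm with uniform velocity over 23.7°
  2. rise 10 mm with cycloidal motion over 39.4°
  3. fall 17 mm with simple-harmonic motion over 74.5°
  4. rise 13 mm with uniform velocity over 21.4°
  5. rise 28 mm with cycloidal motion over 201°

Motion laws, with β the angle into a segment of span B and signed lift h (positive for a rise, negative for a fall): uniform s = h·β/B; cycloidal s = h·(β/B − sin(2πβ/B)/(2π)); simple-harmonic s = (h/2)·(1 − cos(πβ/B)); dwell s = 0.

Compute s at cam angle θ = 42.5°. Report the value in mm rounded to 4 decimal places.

seg 1 [0°–23.7°] uniform, h=7: full span → s += 7 → s = 7.0000
seg 2 [23.7°–63.1°] cycloidal, h=10: θ=42.5° here. β=18.8, B=39.4. 10·(0.4772 − sin(2π·0.4772)/(2π)) = 4.5439 → s = 11.5439

11.5439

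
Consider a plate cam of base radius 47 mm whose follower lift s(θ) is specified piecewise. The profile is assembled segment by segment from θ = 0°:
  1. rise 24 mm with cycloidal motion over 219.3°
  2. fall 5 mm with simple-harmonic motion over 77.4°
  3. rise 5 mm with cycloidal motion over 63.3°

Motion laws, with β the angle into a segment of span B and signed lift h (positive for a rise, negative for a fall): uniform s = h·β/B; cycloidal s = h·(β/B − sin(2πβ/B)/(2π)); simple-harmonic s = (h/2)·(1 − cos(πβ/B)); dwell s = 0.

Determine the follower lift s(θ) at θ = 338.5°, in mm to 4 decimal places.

seg 1 [0°–219.3°] cycloidal, h=24: full span → s += 24 → s = 24.0000
seg 2 [219.3°–296.7°] simple-harmonic, h=-5: full span → s += -5 → s = 19.0000
seg 3 [296.7°–360°] cycloidal, h=5: θ=338.5° here. β=41.8, B=63.3. 5·(0.6603 − sin(2π·0.6603)/(2π)) = 3.9746 → s = 22.9746

22.9746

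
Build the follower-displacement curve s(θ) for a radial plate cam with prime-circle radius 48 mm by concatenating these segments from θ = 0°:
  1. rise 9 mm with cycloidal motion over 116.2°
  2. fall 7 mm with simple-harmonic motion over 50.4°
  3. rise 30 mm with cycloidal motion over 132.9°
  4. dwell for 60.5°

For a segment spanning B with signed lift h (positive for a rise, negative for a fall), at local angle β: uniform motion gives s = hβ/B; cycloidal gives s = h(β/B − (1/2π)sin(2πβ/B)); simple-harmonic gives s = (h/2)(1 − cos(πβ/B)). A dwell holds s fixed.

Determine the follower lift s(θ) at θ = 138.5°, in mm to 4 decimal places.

seg 1 [0°–116.2°] cycloidal, h=9: full span → s += 9 → s = 9.0000
seg 2 [116.2°–166.6°] simple-harmonic, h=-7: θ=138.5° here. β=22.3, B=50.4. -7/2·(1 − cos(π·0.4425)) = -2.8708 → s = 6.1292

6.1292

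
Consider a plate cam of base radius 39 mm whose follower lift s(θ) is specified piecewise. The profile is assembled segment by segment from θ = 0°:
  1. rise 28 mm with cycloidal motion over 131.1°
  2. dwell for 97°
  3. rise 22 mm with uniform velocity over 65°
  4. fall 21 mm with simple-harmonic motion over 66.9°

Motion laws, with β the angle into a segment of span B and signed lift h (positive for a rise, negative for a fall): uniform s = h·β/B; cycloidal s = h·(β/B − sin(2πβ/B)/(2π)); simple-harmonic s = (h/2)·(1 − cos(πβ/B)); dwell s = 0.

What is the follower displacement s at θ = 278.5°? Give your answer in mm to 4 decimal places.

seg 1 [0°–131.1°] cycloidal, h=28: full span → s += 28 → s = 28.0000
seg 2 [131.1°–228.1°] dwell: s stays 28.0000
seg 3 [228.1°–293.1°] uniform, h=22: θ=278.5° here. β=50.4, B=65. 22·50.4/65 = 17.0585 → s = 45.0585

45.0585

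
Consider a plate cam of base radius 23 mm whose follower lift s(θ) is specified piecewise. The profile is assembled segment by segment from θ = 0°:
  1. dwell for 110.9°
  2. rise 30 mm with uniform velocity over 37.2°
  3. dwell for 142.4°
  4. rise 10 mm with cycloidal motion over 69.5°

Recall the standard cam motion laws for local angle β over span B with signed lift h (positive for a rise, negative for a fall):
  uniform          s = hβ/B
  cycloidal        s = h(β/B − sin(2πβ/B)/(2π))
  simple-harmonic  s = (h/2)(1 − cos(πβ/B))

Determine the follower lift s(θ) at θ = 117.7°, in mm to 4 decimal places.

seg 1 [0°–110.9°] dwell: s stays 0.0000
seg 2 [110.9°–148.1°] uniform, h=30: θ=117.7° here. β=6.8, B=37.2. 30·6.8/37.2 = 5.4839 → s = 5.4839

5.4839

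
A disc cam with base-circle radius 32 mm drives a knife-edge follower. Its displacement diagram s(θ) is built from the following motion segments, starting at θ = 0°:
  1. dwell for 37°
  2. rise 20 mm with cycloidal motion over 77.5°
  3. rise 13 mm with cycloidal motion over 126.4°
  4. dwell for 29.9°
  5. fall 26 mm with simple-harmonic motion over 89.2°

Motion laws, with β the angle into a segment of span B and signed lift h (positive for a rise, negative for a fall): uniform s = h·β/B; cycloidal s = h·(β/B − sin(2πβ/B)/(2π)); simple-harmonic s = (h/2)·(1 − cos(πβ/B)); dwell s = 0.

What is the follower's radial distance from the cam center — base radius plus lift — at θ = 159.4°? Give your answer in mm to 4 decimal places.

seg 1 [0°–37°] dwell: s stays 0.0000
seg 2 [37°–114.5°] cycloidal, h=20: full span → s += 20 → s = 20.0000
seg 3 [114.5°–240.9°] cycloidal, h=13: θ=159.4° here. β=44.9, B=126.4. 13·(0.3552 − sin(2π·0.3552)/(2π)) = 2.9848 → s = 22.9848
radial distance = base radius + s = 32 + 22.9848 = 54.9848

54.9848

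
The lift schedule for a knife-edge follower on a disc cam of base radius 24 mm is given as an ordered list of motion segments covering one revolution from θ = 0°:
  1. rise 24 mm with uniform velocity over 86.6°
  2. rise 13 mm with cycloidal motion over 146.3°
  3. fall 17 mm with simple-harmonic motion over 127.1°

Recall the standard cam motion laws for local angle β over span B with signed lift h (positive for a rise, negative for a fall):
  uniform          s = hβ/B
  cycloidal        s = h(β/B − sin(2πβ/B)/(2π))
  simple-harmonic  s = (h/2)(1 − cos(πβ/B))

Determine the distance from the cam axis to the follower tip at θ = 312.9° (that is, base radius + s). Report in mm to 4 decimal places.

seg 1 [0°–86.6°] uniform, h=24: full span → s += 24 → s = 24.0000
seg 2 [86.6°–232.9°] cycloidal, h=13: full span → s += 13 → s = 37.0000
seg 3 [232.9°–360°] simple-harmonic, h=-17: θ=312.9° here. β=80, B=127.1. -17/2·(1 − cos(π·0.6294)) = -11.8617 → s = 25.1383
radial distance = base radius + s = 24 + 25.1383 = 49.1383

49.1383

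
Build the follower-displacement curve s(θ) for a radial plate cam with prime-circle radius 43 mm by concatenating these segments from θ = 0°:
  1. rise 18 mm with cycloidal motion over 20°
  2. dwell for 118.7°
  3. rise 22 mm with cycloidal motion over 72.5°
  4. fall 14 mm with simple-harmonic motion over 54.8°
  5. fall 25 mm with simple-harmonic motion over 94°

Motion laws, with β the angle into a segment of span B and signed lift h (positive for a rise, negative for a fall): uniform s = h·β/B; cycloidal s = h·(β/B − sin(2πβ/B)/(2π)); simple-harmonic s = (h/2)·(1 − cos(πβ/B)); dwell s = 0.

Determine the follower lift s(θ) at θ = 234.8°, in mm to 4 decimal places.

seg 1 [0°–20°] cycloidal, h=18: full span → s += 18 → s = 18.0000
seg 2 [20°–138.7°] dwell: s stays 18.0000
seg 3 [138.7°–211.2°] cycloidal, h=22: full span → s += 22 → s = 40.0000
seg 4 [211.2°–266°] simple-harmonic, h=-14: θ=234.8° here. β=23.6, B=54.8. -14/2·(1 − cos(π·0.4307)) = -5.4871 → s = 34.5129

34.5129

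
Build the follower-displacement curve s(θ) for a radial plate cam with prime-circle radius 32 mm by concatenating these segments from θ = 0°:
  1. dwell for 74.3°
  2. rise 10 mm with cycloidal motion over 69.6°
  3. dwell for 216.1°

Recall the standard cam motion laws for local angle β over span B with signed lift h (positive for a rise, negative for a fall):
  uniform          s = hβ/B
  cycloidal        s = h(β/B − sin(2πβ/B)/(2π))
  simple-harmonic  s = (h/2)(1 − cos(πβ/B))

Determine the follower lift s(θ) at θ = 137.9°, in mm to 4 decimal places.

seg 1 [0°–74.3°] dwell: s stays 0.0000
seg 2 [74.3°–143.9°] cycloidal, h=10: θ=137.9° here. β=63.6, B=69.6. 10·(0.9138 − sin(2π·0.9138)/(2π)) = 9.9585 → s = 9.9585

9.9585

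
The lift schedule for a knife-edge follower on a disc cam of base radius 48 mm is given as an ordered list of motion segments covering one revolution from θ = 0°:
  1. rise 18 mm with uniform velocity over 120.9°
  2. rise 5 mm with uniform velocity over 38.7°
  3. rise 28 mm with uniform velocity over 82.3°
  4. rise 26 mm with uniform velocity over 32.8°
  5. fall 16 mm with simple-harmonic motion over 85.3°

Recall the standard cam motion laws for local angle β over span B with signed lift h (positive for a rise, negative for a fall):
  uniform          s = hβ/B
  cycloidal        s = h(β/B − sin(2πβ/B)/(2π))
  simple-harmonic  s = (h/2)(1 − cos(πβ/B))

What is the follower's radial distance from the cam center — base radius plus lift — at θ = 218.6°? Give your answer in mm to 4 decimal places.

seg 1 [0°–120.9°] uniform, h=18: full span → s += 18 → s = 18.0000
seg 2 [120.9°–159.6°] uniform, h=5: full span → s += 5 → s = 23.0000
seg 3 [159.6°–241.9°] uniform, h=28: θ=218.6° here. β=59, B=82.3. 28·59/82.3 = 20.0729 → s = 43.0729
radial distance = base radius + s = 48 + 43.0729 = 91.0729

91.0729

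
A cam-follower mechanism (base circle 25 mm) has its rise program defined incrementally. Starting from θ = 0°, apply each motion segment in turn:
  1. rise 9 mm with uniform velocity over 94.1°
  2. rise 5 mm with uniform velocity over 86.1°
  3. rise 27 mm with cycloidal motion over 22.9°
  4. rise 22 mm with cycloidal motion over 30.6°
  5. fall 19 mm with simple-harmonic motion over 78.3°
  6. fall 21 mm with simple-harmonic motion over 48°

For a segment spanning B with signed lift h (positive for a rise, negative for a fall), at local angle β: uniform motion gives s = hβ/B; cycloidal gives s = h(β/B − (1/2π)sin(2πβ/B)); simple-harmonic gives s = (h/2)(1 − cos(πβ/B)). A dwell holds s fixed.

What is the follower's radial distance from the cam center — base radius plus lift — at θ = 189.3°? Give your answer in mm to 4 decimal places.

seg 1 [0°–94.1°] uniform, h=9: full span → s += 9 → s = 9.0000
seg 2 [94.1°–180.2°] uniform, h=5: full span → s += 5 → s = 14.0000
seg 3 [180.2°–203.1°] cycloidal, h=27: θ=189.3° here. β=9.1, B=22.9. 27·(0.3974 − sin(2π·0.3974)/(2π)) = 8.1465 → s = 22.1465
radial distance = base radius + s = 25 + 22.1465 = 47.1465

47.1465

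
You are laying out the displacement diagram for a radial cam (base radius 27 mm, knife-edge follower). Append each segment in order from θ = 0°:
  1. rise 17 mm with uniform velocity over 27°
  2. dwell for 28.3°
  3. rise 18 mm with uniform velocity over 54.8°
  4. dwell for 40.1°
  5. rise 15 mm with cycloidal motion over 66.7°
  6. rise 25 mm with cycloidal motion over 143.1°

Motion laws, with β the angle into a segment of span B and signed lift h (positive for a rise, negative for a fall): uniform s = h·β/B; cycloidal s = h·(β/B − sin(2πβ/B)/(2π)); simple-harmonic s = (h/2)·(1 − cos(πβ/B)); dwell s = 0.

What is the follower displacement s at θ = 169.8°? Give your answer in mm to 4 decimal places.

seg 1 [0°–27°] uniform, h=17: full span → s += 17 → s = 17.0000
seg 2 [27°–55.3°] dwell: s stays 17.0000
seg 3 [55.3°–110.1°] uniform, h=18: full span → s += 18 → s = 35.0000
seg 4 [110.1°–150.2°] dwell: s stays 35.0000
seg 5 [150.2°–216.9°] cycloidal, h=15: θ=169.8° here. β=19.6, B=66.7. 15·(0.2939 − sin(2π·0.2939)/(2π)) = 2.1105 → s = 37.1105

37.1105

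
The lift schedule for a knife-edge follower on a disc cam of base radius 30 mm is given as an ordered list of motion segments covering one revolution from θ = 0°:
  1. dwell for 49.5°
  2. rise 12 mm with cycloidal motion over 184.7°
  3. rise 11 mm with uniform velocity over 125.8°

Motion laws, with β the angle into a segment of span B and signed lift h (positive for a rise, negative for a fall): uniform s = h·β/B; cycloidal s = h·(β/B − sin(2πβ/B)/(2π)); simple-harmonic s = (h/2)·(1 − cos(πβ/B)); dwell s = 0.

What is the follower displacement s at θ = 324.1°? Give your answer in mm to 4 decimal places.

seg 1 [0°–49.5°] dwell: s stays 0.0000
seg 2 [49.5°–234.2°] cycloidal, h=12: full span → s += 12 → s = 12.0000
seg 3 [234.2°–360°] uniform, h=11: θ=324.1° here. β=89.9, B=125.8. 11·89.9/125.8 = 7.8609 → s = 19.8609

19.8609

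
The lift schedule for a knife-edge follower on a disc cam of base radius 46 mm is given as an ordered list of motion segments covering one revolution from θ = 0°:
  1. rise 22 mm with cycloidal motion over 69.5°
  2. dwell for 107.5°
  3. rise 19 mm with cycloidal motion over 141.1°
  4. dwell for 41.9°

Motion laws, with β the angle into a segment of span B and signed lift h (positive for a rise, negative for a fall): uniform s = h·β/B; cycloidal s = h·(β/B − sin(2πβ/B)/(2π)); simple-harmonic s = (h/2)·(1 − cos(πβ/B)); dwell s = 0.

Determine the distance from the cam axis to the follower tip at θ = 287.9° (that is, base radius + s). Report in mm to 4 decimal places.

seg 1 [0°–69.5°] cycloidal, h=22: full span → s += 22 → s = 22.0000
seg 2 [69.5°–177°] dwell: s stays 22.0000
seg 3 [177°–318.1°] cycloidal, h=19: θ=287.9° here. β=110.9, B=141.1. 19·(0.7860 − sin(2π·0.7860)/(2π)) = 17.8804 → s = 39.8804
radial distance = base radius + s = 46 + 39.8804 = 85.8804

85.8804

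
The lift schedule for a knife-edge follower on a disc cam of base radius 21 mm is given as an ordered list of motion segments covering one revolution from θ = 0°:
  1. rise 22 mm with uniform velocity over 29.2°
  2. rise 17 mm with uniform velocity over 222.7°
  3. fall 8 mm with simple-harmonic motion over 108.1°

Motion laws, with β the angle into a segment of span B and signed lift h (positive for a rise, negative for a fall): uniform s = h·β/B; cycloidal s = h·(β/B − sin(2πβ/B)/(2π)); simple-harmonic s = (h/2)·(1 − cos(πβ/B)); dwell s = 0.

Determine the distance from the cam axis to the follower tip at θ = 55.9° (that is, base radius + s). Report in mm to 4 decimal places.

seg 1 [0°–29.2°] uniform, h=22: full span → s += 22 → s = 22.0000
seg 2 [29.2°–251.9°] uniform, h=17: θ=55.9° here. β=26.7, B=222.7. 17·26.7/222.7 = 2.0382 → s = 24.0382
radial distance = base radius + s = 21 + 24.0382 = 45.0382

45.0382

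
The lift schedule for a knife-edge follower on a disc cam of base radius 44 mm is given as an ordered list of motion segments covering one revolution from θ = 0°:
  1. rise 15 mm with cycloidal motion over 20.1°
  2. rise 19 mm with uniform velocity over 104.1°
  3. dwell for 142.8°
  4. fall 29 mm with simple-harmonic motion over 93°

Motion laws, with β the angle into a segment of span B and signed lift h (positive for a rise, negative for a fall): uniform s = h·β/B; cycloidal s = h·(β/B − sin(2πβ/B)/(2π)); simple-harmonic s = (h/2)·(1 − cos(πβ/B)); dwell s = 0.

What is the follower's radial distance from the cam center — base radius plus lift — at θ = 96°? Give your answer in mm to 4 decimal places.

seg 1 [0°–20.1°] cycloidal, h=15: full span → s += 15 → s = 15.0000
seg 2 [20.1°–124.2°] uniform, h=19: θ=96° here. β=75.9, B=104.1. 19·75.9/104.1 = 13.8530 → s = 28.8530
radial distance = base radius + s = 44 + 28.8530 = 72.8530

72.8530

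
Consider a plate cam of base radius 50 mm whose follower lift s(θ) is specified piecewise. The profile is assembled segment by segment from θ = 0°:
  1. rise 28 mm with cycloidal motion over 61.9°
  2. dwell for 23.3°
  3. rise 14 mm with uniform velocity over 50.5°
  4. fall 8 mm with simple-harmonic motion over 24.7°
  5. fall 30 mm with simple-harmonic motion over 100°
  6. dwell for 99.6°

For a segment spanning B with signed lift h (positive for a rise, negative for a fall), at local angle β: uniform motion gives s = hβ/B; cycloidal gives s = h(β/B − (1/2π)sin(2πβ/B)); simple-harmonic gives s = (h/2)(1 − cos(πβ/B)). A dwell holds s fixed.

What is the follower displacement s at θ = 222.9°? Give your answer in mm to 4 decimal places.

seg 1 [0°–61.9°] cycloidal, h=28: full span → s += 28 → s = 28.0000
seg 2 [61.9°–85.2°] dwell: s stays 28.0000
seg 3 [85.2°–135.7°] uniform, h=14: full span → s += 14 → s = 42.0000
seg 4 [135.7°–160.4°] simple-harmonic, h=-8: full span → s += -8 → s = 34.0000
seg 5 [160.4°–260.4°] simple-harmonic, h=-30: θ=222.9° here. β=62.5, B=100. -30/2·(1 − cos(π·0.6250)) = -20.7403 → s = 13.2597

13.2597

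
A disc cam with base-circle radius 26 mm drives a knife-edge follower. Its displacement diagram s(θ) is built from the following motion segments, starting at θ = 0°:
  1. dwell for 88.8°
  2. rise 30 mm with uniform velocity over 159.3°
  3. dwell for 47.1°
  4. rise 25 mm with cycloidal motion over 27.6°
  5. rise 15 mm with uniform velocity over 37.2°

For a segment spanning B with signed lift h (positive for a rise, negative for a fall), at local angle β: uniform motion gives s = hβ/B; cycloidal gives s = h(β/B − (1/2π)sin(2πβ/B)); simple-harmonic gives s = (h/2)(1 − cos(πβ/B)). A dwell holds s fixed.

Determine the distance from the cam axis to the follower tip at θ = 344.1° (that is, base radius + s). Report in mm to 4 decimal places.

seg 1 [0°–88.8°] dwell: s stays 0.0000
seg 2 [88.8°–248.1°] uniform, h=30: full span → s += 30 → s = 30.0000
seg 3 [248.1°–295.2°] dwell: s stays 30.0000
seg 4 [295.2°–322.8°] cycloidal, h=25: full span → s += 25 → s = 55.0000
seg 5 [322.8°–360°] uniform, h=15: θ=344.1° here. β=21.3, B=37.2. 15·21.3/37.2 = 8.5887 → s = 63.5887
radial distance = base radius + s = 26 + 63.5887 = 89.5887

89.5887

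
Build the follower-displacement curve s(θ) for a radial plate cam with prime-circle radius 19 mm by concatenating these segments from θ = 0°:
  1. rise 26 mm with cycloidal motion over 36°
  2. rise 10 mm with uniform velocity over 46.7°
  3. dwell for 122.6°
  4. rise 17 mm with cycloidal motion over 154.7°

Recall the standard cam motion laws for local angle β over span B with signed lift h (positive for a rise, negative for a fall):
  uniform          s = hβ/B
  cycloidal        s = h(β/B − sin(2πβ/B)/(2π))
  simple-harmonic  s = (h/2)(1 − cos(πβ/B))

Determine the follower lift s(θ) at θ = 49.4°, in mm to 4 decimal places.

seg 1 [0°–36°] cycloidal, h=26: full span → s += 26 → s = 26.0000
seg 2 [36°–82.7°] uniform, h=10: θ=49.4° here. β=13.4, B=46.7. 10·13.4/46.7 = 2.8694 → s = 28.8694

28.8694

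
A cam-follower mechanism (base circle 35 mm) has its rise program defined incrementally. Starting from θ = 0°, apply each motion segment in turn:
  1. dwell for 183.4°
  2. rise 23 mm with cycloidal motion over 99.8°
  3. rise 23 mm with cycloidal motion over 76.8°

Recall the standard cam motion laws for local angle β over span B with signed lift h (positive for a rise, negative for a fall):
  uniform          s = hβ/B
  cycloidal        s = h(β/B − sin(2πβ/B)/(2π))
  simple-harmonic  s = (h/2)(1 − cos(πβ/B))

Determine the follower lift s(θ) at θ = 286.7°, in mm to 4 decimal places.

seg 1 [0°–183.4°] dwell: s stays 0.0000
seg 2 [183.4°–283.2°] cycloidal, h=23: full span → s += 23 → s = 23.0000
seg 3 [283.2°–360°] cycloidal, h=23: θ=286.7° here. β=3.5, B=76.8. 23·(0.0456 − sin(2π·0.0456)/(2π)) = 0.0143 → s = 23.0143

23.0143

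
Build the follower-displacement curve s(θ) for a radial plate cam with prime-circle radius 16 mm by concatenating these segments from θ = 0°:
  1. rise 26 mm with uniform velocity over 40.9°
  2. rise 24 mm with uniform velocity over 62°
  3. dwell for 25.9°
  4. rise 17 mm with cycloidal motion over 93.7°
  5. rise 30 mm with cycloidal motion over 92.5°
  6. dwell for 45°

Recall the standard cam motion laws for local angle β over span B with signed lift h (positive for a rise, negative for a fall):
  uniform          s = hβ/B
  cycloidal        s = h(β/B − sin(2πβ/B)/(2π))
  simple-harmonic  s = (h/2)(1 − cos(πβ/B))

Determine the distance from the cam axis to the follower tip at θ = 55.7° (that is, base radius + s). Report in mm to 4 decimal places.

seg 1 [0°–40.9°] uniform, h=26: full span → s += 26 → s = 26.0000
seg 2 [40.9°–102.9°] uniform, h=24: θ=55.7° here. β=14.8, B=62. 24·14.8/62 = 5.7290 → s = 31.7290
radial distance = base radius + s = 16 + 31.7290 = 47.7290

47.7290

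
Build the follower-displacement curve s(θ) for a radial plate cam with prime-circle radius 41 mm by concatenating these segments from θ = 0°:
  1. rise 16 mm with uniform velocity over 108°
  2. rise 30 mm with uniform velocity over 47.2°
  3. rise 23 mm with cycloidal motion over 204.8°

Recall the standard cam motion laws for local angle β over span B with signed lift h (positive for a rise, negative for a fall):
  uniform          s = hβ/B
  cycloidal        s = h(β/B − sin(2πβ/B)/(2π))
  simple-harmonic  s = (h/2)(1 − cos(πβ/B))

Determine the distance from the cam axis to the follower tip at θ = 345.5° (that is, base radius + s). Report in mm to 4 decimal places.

seg 1 [0°–108°] uniform, h=16: full span → s += 16 → s = 16.0000
seg 2 [108°–155.2°] uniform, h=30: full span → s += 30 → s = 46.0000
seg 3 [155.2°–360°] cycloidal, h=23: θ=345.5° here. β=190.3, B=204.8. 23·(0.9292 − sin(2π·0.9292)/(2π)) = 22.9468 → s = 68.9468
radial distance = base radius + s = 41 + 68.9468 = 109.9468

109.9468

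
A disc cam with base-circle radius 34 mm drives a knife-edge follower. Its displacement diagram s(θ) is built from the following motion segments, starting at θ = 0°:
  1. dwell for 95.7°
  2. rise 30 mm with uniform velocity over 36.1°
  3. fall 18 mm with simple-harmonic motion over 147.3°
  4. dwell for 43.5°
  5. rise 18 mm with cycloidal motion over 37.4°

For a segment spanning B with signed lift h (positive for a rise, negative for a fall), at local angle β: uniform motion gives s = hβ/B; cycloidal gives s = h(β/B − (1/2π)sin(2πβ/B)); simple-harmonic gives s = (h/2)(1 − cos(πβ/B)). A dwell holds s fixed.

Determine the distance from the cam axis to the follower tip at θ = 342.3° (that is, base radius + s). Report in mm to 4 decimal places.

seg 1 [0°–95.7°] dwell: s stays 0.0000
seg 2 [95.7°–131.8°] uniform, h=30: full span → s += 30 → s = 30.0000
seg 3 [131.8°–279.1°] simple-harmonic, h=-18: full span → s += -18 → s = 12.0000
seg 4 [279.1°–322.6°] dwell: s stays 12.0000
seg 5 [322.6°–360°] cycloidal, h=18: θ=342.3° here. β=19.7, B=37.4. 18·(0.5267 − sin(2π·0.5267)/(2π)) = 9.9603 → s = 21.9603
radial distance = base radius + s = 34 + 21.9603 = 55.9603

55.9603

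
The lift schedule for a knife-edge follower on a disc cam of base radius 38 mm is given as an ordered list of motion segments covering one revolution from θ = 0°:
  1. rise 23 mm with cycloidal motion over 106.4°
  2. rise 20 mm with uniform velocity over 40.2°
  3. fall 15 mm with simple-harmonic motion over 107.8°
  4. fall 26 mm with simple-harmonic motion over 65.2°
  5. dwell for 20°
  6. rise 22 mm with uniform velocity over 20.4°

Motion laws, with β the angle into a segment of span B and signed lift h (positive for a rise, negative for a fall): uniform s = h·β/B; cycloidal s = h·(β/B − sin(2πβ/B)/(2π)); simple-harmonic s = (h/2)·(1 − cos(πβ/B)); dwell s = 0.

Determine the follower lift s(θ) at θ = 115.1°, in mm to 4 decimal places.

seg 1 [0°–106.4°] cycloidal, h=23: full span → s += 23 → s = 23.0000
seg 2 [106.4°–146.6°] uniform, h=20: θ=115.1° here. β=8.7, B=40.2. 20·8.7/40.2 = 4.3284 → s = 27.3284

27.3284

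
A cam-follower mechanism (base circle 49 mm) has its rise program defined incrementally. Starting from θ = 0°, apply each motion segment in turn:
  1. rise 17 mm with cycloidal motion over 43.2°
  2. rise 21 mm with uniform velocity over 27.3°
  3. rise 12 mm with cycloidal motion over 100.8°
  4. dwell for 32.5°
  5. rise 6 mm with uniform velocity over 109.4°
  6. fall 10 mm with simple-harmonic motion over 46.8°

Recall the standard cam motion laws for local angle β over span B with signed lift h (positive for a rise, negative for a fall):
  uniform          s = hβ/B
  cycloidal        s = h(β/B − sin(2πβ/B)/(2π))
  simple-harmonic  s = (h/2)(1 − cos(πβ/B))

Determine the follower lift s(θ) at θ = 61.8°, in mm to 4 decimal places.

seg 1 [0°–43.2°] cycloidal, h=17: full span → s += 17 → s = 17.0000
seg 2 [43.2°–70.5°] uniform, h=21: θ=61.8° here. β=18.6, B=27.3. 21·18.6/27.3 = 14.3077 → s = 31.3077

31.3077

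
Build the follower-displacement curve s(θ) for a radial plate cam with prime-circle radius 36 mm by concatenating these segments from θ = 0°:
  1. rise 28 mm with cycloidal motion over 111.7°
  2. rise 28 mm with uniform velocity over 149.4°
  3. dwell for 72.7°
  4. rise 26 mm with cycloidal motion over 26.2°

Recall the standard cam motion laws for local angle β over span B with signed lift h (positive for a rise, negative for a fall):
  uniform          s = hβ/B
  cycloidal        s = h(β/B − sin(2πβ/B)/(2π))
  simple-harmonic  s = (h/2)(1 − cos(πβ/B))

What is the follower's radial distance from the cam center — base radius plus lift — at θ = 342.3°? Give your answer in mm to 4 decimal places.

seg 1 [0°–111.7°] cycloidal, h=28: full span → s += 28 → s = 28.0000
seg 2 [111.7°–261.1°] uniform, h=28: full span → s += 28 → s = 56.0000
seg 3 [261.1°–333.8°] dwell: s stays 56.0000
seg 4 [333.8°–360°] cycloidal, h=26: θ=342.3° here. β=8.5, B=26.2. 26·(0.3244 − sin(2π·0.3244)/(2π)) = 4.7414 → s = 60.7414
radial distance = base radius + s = 36 + 60.7414 = 96.7414

96.7414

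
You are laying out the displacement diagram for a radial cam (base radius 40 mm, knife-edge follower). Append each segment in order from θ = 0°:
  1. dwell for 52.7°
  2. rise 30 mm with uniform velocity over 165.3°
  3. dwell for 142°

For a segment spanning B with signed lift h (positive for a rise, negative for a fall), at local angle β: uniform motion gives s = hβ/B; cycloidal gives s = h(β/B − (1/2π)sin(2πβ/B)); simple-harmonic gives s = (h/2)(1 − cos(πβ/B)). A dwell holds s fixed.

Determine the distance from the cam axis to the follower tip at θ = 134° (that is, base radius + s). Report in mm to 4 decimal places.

seg 1 [0°–52.7°] dwell: s stays 0.0000
seg 2 [52.7°–218°] uniform, h=30: θ=134° here. β=81.3, B=165.3. 30·81.3/165.3 = 14.7550 → s = 14.7550
radial distance = base radius + s = 40 + 14.7550 = 54.7550

54.7550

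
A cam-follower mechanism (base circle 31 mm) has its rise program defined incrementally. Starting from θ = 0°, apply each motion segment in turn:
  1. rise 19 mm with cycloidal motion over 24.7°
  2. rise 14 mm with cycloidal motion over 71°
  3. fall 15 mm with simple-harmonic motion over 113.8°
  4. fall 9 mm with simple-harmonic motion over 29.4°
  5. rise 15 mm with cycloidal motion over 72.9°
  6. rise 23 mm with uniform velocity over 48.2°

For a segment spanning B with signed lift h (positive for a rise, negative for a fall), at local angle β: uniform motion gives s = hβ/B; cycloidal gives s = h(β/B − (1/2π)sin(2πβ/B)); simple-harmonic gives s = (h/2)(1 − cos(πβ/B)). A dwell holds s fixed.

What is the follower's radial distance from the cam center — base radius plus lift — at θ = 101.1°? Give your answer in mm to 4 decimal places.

seg 1 [0°–24.7°] cycloidal, h=19: full span → s += 19 → s = 19.0000
seg 2 [24.7°–95.7°] cycloidal, h=14: full span → s += 14 → s = 33.0000
seg 3 [95.7°–209.5°] simple-harmonic, h=-15: θ=101.1° here. β=5.4, B=113.8. -15/2·(1 − cos(π·0.0475)) = -0.0832 → s = 32.9168
radial distance = base radius + s = 31 + 32.9168 = 63.9168

63.9168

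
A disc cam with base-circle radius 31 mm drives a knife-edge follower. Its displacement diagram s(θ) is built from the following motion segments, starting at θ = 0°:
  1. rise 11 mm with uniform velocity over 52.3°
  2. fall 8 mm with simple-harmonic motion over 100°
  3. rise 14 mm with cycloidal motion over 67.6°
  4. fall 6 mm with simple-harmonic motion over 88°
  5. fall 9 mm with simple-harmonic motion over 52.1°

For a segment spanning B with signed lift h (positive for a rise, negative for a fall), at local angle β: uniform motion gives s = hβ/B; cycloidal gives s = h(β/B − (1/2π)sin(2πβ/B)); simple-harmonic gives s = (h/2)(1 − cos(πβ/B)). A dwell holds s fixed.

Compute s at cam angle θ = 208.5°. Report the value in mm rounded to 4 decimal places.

seg 1 [0°–52.3°] uniform, h=11: full span → s += 11 → s = 11.0000
seg 2 [52.3°–152.3°] simple-harmonic, h=-8: full span → s += -8 → s = 3.0000
seg 3 [152.3°–219.9°] cycloidal, h=14: θ=208.5° here. β=56.2, B=67.6. 14·(0.8314 − sin(2π·0.8314)/(2π)) = 13.5824 → s = 16.5824

16.5824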